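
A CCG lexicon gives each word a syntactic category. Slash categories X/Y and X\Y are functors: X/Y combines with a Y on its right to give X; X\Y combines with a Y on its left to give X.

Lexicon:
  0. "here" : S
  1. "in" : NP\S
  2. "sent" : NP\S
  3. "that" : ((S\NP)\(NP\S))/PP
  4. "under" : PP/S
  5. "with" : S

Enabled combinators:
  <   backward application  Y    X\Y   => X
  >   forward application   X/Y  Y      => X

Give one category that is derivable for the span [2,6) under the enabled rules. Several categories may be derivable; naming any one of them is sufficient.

[0,6] S   <
  [0,2] NP   <
    [0,1] "here" : S
    [1,2] "in" : NP\S
  [2,6] S\NP   <
    [2,3] "sent" : NP\S
    [3,6] (S\NP)\(NP\S)   >
      [3,4] "that" : ((S\NP)\(NP\S))/PP
      [4,6] PP   >
        [4,5] "under" : PP/S
        [5,6] "with" : S

S\NP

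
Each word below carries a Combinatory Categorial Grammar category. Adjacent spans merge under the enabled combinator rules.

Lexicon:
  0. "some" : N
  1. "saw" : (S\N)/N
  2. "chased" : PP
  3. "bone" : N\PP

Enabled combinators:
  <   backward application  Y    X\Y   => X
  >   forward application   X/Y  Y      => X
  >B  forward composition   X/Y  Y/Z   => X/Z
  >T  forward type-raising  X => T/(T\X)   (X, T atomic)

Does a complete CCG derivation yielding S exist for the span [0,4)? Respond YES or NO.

[0,4] S   <
  [0,1] "some" : N
  [1,4] S\N   >
    [1,2] "saw" : (S\N)/N
    [2,4] N   >
      [2,3] N/(N\PP)   >T
        [2,3] "chased" : PP
      [3,4] "bone" : N\PP

YES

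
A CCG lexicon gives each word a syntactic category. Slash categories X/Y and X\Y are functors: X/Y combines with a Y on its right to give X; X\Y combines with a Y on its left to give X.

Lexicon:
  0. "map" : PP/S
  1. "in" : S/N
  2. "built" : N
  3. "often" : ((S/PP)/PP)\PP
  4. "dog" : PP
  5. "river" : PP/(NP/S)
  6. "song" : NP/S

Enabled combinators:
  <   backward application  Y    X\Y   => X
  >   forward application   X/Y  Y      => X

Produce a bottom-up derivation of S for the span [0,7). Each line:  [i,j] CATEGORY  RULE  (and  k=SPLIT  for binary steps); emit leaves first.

[0,1] PP/S  lex  "map"
[1,2] S/N  lex  "in"
[2,3] N  lex  "built"
[1,3] S  >  k=2
[0,3] PP  >  k=1
[3,4] ((S/PP)/PP)\PP  lex  "often"
[0,4] (S/PP)/PP  <  k=3
[4,5] PP  lex  "dog"
[0,5] S/PP  >  k=4
[5,6] PP/(NP/S)  lex  "river"
[6,7] NP/S  lex  "song"
[5,7] PP  >  k=6
[0,7] S  >  k=5

[0,7] S   >
  [0,5] S/PP   >
    [0,4] (S/PP)/PP   <
      [0,3] PP   >
        [0,1] "map" : PP/S
        [1,3] S   >
          [1,2] "in" : S/N
          [2,3] "built" : N
      [3,4] "often" : ((S/PP)/PP)\PP
    [4,5] "dog" : PP
  [5,7] PP   >
    [5,6] "river" : PP/(NP/S)
    [6,7] "song" : NP/S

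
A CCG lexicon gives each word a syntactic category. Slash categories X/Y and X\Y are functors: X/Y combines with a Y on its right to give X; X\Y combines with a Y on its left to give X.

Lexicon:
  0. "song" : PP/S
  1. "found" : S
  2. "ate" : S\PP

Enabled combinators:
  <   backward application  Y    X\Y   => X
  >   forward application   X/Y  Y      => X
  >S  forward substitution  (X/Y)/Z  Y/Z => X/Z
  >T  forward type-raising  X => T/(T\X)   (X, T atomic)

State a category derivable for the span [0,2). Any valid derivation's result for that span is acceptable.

[0,3] S   <
  [0,2] PP   >
    [0,1] "song" : PP/S
    [1,2] "found" : S
  [2,3] "ate" : S\PP

PP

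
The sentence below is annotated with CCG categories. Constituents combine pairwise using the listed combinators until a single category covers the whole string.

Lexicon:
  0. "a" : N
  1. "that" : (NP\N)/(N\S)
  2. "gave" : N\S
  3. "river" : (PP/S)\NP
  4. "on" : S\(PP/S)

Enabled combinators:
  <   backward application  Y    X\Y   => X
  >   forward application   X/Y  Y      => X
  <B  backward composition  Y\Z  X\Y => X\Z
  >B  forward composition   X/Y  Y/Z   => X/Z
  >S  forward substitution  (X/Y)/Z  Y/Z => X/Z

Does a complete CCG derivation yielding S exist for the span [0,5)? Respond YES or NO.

YES

[0,5] S   <
  [0,3] NP   <
    [0,1] "a" : N
    [1,3] NP\N   >
      [1,2] "that" : (NP\N)/(N\S)
      [2,3] "gave" : N\S
  [3,5] S\NP   <B
    [3,4] "river" : (PP/S)\NP
    [4,5] "on" : S\(PP/S)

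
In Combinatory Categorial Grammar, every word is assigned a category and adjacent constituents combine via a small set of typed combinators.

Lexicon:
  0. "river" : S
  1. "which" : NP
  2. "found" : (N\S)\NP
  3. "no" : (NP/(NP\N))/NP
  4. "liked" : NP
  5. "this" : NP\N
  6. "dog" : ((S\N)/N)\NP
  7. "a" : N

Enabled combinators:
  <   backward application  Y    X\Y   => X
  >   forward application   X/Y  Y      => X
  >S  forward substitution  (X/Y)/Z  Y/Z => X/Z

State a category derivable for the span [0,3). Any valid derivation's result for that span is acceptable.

[0,8] S   <
  [0,3] N   <
    [0,1] "river" : S
    [1,3] N\S   <
      [1,2] "which" : NP
      [2,3] "found" : (N\S)\NP
  [3,8] S\N   >
    [3,7] (S\N)/N   <
      [3,6] NP   >
        [3,5] NP/(NP\N)   >
          [3,4] "no" : (NP/(NP\N))/NP
          [4,5] "liked" : NP
        [5,6] "this" : NP\N
      [6,7] "dog" : ((S\N)/N)\NP
    [7,8] "a" : N

N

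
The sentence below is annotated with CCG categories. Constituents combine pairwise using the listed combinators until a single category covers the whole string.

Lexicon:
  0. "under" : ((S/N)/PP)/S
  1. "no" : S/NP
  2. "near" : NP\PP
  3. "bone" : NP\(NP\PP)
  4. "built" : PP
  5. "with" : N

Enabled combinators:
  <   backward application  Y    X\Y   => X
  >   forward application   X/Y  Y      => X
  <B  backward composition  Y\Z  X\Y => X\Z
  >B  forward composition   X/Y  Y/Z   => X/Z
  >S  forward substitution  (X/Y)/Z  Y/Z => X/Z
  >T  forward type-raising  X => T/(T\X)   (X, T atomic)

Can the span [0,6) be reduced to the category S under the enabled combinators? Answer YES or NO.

YES

[0,6] S   >
  [0,5] S/N   >
    [0,4] (S/N)/PP   >
      [0,1] "under" : ((S/N)/PP)/S
      [1,4] S   >
        [1,2] "no" : S/NP
        [2,4] NP   <
          [2,3] "near" : NP\PP
          [3,4] "bone" : NP\(NP\PP)
    [4,5] "built" : PP
  [5,6] "with" : N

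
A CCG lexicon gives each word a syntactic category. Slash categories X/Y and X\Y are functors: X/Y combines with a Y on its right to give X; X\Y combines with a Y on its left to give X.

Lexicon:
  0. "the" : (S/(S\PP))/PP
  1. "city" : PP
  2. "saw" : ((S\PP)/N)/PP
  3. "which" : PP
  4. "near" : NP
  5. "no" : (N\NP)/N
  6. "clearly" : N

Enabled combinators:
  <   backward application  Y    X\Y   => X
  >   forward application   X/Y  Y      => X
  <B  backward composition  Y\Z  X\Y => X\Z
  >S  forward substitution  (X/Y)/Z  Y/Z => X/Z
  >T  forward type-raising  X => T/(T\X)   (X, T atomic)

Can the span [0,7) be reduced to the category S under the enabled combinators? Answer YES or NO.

[0,7] S   >
  [0,2] S/(S\PP)   >
    [0,1] "the" : (S/(S\PP))/PP
    [1,2] "city" : PP
  [2,7] S\PP   >
    [2,4] (S\PP)/N   >
      [2,3] "saw" : ((S\PP)/N)/PP
      [3,4] "which" : PP
    [4,7] N   >
      [4,5] N/(N\NP)   >T
        [4,5] "near" : NP
      [5,7] N\NP   >
        [5,6] "no" : (N\NP)/N
        [6,7] "clearly" : N

YES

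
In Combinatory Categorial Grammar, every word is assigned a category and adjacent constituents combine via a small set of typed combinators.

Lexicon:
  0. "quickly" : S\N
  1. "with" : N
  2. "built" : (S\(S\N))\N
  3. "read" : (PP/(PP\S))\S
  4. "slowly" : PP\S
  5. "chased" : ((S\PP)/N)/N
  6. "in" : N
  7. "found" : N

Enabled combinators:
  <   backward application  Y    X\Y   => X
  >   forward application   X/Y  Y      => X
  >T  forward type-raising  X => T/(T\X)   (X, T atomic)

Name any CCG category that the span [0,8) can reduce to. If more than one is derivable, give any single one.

[0,8] S   <
  [0,5] PP   >
    [0,4] PP/(PP\S)   <
      [0,3] S   <
        [0,1] "quickly" : S\N
        [1,3] S\(S\N)   <
          [1,2] "with" : N
          [2,3] "built" : (S\(S\N))\N
      [3,4] "read" : (PP/(PP\S))\S
    [4,5] "slowly" : PP\S
  [5,8] S\PP   >
    [5,7] (S\PP)/N   >
      [5,6] "chased" : ((S\PP)/N)/N
      [6,7] "in" : N
    [7,8] "found" : N

S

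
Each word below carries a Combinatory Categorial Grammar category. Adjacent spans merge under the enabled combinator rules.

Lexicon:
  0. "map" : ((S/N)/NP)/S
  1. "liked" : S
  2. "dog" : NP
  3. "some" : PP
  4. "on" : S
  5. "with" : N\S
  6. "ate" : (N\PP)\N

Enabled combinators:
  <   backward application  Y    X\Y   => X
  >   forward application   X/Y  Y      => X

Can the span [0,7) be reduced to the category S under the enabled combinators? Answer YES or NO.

YES

[0,7] S   >
  [0,3] S/N   >
    [0,2] (S/N)/NP   >
      [0,1] "map" : ((S/N)/NP)/S
      [1,2] "liked" : S
    [2,3] "dog" : NP
  [3,7] N   <
    [3,4] "some" : PP
    [4,7] N\PP   <
      [4,6] N   <
        [4,5] "on" : S
        [5,6] "with" : N\S
      [6,7] "ate" : (N\PP)\N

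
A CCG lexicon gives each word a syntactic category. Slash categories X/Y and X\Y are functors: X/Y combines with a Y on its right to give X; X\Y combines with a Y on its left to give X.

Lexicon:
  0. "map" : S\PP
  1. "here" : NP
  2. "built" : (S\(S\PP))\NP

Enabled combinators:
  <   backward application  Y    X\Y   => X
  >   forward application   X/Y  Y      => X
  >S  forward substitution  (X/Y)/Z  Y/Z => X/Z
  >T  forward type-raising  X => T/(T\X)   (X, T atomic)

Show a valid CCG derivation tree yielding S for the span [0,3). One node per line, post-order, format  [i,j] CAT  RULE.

[0,1] S\PP  lex  "map"
[1,2] NP  lex  "here"
[2,3] (S\(S\PP))\NP  lex  "built"
[1,3] S\(S\PP)  <  k=2
[0,3] S  <  k=1

[0,3] S   <
  [0,1] "map" : S\PP
  [1,3] S\(S\PP)   <
    [1,2] "here" : NP
    [2,3] "built" : (S\(S\PP))\NP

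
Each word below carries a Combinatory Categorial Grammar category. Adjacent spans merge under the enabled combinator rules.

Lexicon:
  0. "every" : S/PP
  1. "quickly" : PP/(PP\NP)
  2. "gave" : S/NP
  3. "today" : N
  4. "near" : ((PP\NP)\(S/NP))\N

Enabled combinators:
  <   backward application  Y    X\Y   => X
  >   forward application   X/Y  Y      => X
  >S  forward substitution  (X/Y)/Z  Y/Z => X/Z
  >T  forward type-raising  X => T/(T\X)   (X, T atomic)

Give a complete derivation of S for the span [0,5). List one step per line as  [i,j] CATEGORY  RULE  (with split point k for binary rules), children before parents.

[0,1] S/PP  lex  "every"
[1,2] PP/(PP\NP)  lex  "quickly"
[2,3] S/NP  lex  "gave"
[3,4] N  lex  "today"
[4,5] ((PP\NP)\(S/NP))\N  lex  "near"
[3,5] (PP\NP)\(S/NP)  <  k=4
[2,5] PP\NP  <  k=3
[1,5] PP  >  k=2
[0,5] S  >  k=1

[0,5] S   >
  [0,1] "every" : S/PP
  [1,5] PP   >
    [1,2] "quickly" : PP/(PP\NP)
    [2,5] PP\NP   <
      [2,3] "gave" : S/NP
      [3,5] (PP\NP)\(S/NP)   <
        [3,4] "today" : N
        [4,5] "near" : ((PP\NP)\(S/NP))\N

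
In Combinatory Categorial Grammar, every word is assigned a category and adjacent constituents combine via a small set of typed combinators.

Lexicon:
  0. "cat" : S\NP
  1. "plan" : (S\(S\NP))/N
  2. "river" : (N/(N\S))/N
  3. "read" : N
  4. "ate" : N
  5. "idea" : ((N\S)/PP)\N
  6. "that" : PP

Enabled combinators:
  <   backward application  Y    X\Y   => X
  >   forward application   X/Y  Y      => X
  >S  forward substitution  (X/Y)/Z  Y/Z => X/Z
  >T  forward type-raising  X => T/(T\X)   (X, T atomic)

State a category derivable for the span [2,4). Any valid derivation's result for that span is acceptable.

[0,7] S   <
  [0,1] "cat" : S\NP
  [1,7] S\(S\NP)   >
    [1,2] "plan" : (S\(S\NP))/N
    [2,7] N   >
      [2,4] N/(N\S)   >
        [2,3] "river" : (N/(N\S))/N
        [3,4] "read" : N
      [4,7] N\S   >
        [4,6] (N\S)/PP   <
          [4,5] "ate" : N
          [5,6] "idea" : ((N\S)/PP)\N
        [6,7] "that" : PP

N/(N\S)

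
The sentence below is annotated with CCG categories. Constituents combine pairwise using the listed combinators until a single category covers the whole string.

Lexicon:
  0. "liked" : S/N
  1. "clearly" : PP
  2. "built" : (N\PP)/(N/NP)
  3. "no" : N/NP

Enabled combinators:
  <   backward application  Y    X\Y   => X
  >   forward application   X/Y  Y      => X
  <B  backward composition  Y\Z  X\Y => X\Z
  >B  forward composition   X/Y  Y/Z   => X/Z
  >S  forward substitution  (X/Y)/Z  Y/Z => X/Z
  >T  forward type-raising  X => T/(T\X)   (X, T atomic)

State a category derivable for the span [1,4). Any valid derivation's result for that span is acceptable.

[0,4] S   >
  [0,1] "liked" : S/N
  [1,4] N   >
    [1,2] N/(N\PP)   >T
      [1,2] "clearly" : PP
    [2,4] N\PP   >
      [2,3] "built" : (N\PP)/(N/NP)
      [3,4] "no" : N/NP

N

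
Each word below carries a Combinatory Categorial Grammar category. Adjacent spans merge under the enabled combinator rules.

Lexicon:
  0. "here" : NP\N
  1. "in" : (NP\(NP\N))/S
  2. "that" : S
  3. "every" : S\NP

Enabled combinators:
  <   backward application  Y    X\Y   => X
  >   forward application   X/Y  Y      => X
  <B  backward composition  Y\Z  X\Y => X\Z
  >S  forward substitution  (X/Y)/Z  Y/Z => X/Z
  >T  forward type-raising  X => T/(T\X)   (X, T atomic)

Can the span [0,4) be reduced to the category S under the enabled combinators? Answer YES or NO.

[0,4] S   <
  [0,3] NP   <
    [0,1] "here" : NP\N
    [1,3] NP\(NP\N)   >
      [1,2] "in" : (NP\(NP\N))/S
      [2,3] "that" : S
  [3,4] "every" : S\NP

YES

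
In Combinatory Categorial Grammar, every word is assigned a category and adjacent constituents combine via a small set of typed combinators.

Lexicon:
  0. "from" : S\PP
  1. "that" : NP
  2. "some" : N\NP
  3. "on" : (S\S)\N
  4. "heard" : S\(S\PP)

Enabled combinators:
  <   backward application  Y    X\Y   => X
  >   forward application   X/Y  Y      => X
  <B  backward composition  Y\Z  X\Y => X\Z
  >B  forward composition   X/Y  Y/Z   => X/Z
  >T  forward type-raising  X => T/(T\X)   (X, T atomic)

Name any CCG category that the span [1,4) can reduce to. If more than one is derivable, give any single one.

S\S

[0,5] S   <
  [0,4] S\PP   <B
    [0,1] "from" : S\PP
    [1,4] S\S   <
      [1,3] N   >
        [1,2] N/(N\NP)   >T
          [1,2] "that" : NP
        [2,3] "some" : N\NP
      [3,4] "on" : (S\S)\N
  [4,5] "heard" : S\(S\PP)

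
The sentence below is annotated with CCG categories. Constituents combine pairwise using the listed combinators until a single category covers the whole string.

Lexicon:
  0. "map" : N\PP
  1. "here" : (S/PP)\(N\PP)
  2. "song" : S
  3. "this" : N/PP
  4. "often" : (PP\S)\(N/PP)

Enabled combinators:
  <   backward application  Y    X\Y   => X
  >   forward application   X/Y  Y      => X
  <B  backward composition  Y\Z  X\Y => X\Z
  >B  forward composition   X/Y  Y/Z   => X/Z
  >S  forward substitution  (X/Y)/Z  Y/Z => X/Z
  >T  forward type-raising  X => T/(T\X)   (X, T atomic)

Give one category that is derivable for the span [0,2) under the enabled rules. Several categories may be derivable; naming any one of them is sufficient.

S/PP

[0,5] S   >
  [0,2] S/PP   <
    [0,1] "map" : N\PP
    [1,2] "here" : (S/PP)\(N\PP)
  [2,5] PP   <
    [2,3] "song" : S
    [3,5] PP\S   <
      [3,4] "this" : N/PP
      [4,5] "often" : (PP\S)\(N/PP)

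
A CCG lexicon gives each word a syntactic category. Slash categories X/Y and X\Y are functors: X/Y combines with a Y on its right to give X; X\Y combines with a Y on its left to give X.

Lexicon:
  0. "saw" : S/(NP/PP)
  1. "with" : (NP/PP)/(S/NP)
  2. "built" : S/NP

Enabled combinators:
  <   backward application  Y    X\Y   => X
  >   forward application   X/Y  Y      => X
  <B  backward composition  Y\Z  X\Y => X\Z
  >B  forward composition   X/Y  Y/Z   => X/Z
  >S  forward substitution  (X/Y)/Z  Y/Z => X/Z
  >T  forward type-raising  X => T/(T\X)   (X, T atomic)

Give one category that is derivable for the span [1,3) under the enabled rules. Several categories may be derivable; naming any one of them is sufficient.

NP/PP

[0,3] S   >
  [0,1] "saw" : S/(NP/PP)
  [1,3] NP/PP   >
    [1,2] "with" : (NP/PP)/(S/NP)
    [2,3] "built" : S/NP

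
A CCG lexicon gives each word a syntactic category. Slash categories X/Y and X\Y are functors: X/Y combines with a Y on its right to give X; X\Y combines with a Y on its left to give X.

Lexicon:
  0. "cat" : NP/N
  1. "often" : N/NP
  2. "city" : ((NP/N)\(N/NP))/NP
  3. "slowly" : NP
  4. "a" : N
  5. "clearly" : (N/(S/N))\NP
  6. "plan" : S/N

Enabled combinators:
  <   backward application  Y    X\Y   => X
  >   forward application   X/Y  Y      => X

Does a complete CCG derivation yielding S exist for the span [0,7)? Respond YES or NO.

NP/N N/NP ((NP/N)\(N/NP))/NP NP N (N/(S/N))\NP S/N
CKY chart[0,7] = {NP}; S ∉ chart

NO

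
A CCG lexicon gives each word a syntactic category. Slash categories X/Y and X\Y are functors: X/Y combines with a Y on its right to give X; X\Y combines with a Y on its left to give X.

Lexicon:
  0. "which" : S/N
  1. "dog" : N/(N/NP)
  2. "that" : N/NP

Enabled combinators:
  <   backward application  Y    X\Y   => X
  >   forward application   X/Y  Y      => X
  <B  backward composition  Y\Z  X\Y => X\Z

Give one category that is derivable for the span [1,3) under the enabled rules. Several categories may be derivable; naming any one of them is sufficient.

N

[0,3] S   >
  [0,1] "which" : S/N
  [1,3] N   >
    [1,2] "dog" : N/(N/NP)
    [2,3] "that" : N/NP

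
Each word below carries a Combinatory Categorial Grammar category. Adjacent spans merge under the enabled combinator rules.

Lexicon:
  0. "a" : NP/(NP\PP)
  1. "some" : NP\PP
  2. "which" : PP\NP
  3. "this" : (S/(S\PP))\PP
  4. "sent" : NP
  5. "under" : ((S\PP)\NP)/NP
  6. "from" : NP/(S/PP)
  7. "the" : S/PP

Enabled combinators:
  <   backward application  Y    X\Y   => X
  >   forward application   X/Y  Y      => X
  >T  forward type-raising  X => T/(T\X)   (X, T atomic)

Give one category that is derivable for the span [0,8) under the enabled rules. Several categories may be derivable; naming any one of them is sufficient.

S

[0,8] S   >
  [0,4] S/(S\PP)   <
    [0,3] PP   <
      [0,2] NP   >
        [0,1] "a" : NP/(NP\PP)
        [1,2] "some" : NP\PP
      [2,3] "which" : PP\NP
    [3,4] "this" : (S/(S\PP))\PP
  [4,8] S\PP   <
    [4,5] "sent" : NP
    [5,8] (S\PP)\NP   >
      [5,6] "under" : ((S\PP)\NP)/NP
      [6,8] NP   >
        [6,7] "from" : NP/(S/PP)
        [7,8] "the" : S/PP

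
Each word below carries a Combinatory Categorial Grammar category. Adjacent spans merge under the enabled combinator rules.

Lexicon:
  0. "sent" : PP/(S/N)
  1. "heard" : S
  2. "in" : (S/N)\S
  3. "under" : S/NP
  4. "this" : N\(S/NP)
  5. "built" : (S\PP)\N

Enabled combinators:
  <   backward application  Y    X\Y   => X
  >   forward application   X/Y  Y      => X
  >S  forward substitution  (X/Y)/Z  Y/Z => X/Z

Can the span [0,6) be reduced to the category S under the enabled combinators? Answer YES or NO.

YES

[0,6] S   <
  [0,3] PP   >
    [0,1] "sent" : PP/(S/N)
    [1,3] S/N   <
      [1,2] "heard" : S
      [2,3] "in" : (S/N)\S
  [3,6] S\PP   <
    [3,5] N   <
      [3,4] "under" : S/NP
      [4,5] "this" : N\(S/NP)
    [5,6] "built" : (S\PP)\N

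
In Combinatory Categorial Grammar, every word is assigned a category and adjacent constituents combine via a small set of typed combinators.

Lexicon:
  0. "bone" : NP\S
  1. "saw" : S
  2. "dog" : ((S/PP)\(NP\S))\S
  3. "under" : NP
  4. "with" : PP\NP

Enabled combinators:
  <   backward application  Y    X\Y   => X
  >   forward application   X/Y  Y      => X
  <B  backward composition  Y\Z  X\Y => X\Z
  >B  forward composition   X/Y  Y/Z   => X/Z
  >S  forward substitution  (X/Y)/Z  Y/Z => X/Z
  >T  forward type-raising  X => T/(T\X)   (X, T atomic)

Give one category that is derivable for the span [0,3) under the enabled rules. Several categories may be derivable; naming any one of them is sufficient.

S/PP

[0,5] S   >
  [0,3] S/PP   <
    [0,1] "bone" : NP\S
    [1,3] (S/PP)\(NP\S)   <
      [1,2] "saw" : S
      [2,3] "dog" : ((S/PP)\(NP\S))\S
  [3,5] PP   >
    [3,4] PP/(PP\NP)   >T
      [3,4] "under" : NP
    [4,5] "with" : PP\NP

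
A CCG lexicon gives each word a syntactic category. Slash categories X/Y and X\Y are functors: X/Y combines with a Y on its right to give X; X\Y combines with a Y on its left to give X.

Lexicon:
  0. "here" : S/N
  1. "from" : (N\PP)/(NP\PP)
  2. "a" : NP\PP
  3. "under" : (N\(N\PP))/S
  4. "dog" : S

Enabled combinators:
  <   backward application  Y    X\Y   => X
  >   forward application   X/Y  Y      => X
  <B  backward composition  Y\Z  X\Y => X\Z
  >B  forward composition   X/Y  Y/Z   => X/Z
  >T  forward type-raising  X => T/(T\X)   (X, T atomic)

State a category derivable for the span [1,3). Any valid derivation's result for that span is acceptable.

[0,5] S   >
  [0,1] "here" : S/N
  [1,5] N   <
    [1,3] N\PP   >
      [1,2] "from" : (N\PP)/(NP\PP)
      [2,3] "a" : NP\PP
    [3,5] N\(N\PP)   >
      [3,4] "under" : (N\(N\PP))/S
      [4,5] "dog" : S

N\PP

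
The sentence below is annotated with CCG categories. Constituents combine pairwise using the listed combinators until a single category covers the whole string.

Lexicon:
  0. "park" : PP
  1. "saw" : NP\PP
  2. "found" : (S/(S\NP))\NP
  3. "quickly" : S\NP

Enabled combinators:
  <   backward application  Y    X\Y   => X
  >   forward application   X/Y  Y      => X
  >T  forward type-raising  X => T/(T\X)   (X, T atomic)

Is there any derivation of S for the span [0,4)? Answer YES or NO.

[0,4] S   >
  [0,3] S/(S\NP)   <
    [0,2] NP   <
      [0,1] "park" : PP
      [1,2] "saw" : NP\PP
    [2,3] "found" : (S/(S\NP))\NP
  [3,4] "quickly" : S\NP

YES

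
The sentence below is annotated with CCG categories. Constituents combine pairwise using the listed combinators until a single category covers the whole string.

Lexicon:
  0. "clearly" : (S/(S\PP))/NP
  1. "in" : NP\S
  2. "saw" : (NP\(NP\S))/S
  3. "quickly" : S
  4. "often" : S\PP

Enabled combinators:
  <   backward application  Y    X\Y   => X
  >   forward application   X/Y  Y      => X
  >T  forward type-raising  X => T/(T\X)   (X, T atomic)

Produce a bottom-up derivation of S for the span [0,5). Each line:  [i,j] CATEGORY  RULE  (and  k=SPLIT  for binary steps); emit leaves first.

[0,1] (S/(S\PP))/NP  lex  "clearly"
[1,2] NP\S  lex  "in"
[2,3] (NP\(NP\S))/S  lex  "saw"
[3,4] S  lex  "quickly"
[2,4] NP\(NP\S)  >  k=3
[1,4] NP  <  k=2
[0,4] S/(S\PP)  >  k=1
[4,5] S\PP  lex  "often"
[0,5] S  >  k=4

[0,5] S   >
  [0,4] S/(S\PP)   >
    [0,1] "clearly" : (S/(S\PP))/NP
    [1,4] NP   <
      [1,2] "in" : NP\S
      [2,4] NP\(NP\S)   >
        [2,3] "saw" : (NP\(NP\S))/S
        [3,4] "quickly" : S
  [4,5] "often" : S\PP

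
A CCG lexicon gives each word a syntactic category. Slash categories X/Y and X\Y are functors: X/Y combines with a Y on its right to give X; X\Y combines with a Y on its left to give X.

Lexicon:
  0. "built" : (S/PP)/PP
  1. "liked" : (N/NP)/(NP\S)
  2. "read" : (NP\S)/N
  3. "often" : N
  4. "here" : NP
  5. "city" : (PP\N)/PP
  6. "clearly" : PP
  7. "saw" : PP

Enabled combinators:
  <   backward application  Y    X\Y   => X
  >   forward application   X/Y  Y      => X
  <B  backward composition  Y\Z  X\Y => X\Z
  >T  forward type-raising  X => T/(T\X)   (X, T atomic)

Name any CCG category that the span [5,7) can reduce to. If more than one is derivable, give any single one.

PP\N

[0,8] S   >
  [0,7] S/PP   >
    [0,1] "built" : (S/PP)/PP
    [1,7] PP   <
      [1,5] N   >
        [1,4] N/NP   >
          [1,2] "liked" : (N/NP)/(NP\S)
          [2,4] NP\S   >
            [2,3] "read" : (NP\S)/N
            [3,4] "often" : N
        [4,5] "here" : NP
      [5,7] PP\N   >
        [5,6] "city" : (PP\N)/PP
        [6,7] "clearly" : PP
  [7,8] "saw" : PP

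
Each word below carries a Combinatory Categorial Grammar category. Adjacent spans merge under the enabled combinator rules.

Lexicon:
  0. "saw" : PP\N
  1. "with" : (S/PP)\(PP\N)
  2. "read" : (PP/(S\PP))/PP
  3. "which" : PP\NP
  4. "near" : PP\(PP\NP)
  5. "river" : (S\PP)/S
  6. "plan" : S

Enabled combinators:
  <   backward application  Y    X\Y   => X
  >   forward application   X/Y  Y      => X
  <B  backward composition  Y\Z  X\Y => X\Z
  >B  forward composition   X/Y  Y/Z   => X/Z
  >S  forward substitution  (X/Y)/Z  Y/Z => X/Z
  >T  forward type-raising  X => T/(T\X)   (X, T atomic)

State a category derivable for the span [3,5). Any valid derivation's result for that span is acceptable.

[0,7] S   >
  [0,2] S/PP   <
    [0,1] "saw" : PP\N
    [1,2] "with" : (S/PP)\(PP\N)
  [2,7] PP   >
    [2,5] PP/(S\PP)   >
      [2,3] "read" : (PP/(S\PP))/PP
      [3,5] PP   <
        [3,4] "which" : PP\NP
        [4,5] "near" : PP\(PP\NP)
    [5,7] S\PP   >
      [5,6] "river" : (S\PP)/S
      [6,7] "plan" : S

PP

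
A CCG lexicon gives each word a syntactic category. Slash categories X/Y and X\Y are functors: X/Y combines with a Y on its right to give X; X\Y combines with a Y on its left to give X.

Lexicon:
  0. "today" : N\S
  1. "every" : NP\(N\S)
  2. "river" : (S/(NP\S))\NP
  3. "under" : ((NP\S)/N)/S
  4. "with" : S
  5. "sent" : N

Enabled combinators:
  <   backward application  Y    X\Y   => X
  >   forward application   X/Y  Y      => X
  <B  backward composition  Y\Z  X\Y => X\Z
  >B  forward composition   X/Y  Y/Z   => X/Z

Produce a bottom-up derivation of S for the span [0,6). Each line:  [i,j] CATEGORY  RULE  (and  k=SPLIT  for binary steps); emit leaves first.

[0,1] N\S  lex  "today"
[1,2] NP\(N\S)  lex  "every"
[0,2] NP  <  k=1
[2,3] (S/(NP\S))\NP  lex  "river"
[0,3] S/(NP\S)  <  k=2
[3,4] ((NP\S)/N)/S  lex  "under"
[4,5] S  lex  "with"
[3,5] (NP\S)/N  >  k=4
[5,6] N  lex  "sent"
[3,6] NP\S  >  k=5
[0,6] S  >  k=3

[0,6] S   >
  [0,3] S/(NP\S)   <
    [0,2] NP   <
      [0,1] "today" : N\S
      [1,2] "every" : NP\(N\S)
    [2,3] "river" : (S/(NP\S))\NP
  [3,6] NP\S   >
    [3,5] (NP\S)/N   >
      [3,4] "under" : ((NP\S)/N)/S
      [4,5] "with" : S
    [5,6] "sent" : N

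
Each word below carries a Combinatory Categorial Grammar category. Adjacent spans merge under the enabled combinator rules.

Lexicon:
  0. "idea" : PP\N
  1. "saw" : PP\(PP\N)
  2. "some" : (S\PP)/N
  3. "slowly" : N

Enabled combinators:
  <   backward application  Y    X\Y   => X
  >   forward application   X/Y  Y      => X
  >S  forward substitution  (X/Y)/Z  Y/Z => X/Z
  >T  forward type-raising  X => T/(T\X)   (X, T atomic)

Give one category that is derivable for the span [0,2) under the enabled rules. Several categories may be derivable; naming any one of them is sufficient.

[0,4] S   <
  [0,2] PP   <
    [0,1] "idea" : PP\N
    [1,2] "saw" : PP\(PP\N)
  [2,4] S\PP   >
    [2,3] "some" : (S\PP)/N
    [3,4] "slowly" : N

PP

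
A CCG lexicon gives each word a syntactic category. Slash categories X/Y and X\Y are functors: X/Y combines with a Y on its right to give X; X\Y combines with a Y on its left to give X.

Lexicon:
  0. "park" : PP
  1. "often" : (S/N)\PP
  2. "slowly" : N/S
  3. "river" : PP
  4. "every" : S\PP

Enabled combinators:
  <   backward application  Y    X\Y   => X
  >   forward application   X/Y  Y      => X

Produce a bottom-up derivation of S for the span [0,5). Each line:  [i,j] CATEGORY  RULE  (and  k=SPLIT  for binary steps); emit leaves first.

[0,1] PP  lex  "park"
[1,2] (S/N)\PP  lex  "often"
[0,2] S/N  <  k=1
[2,3] N/S  lex  "slowly"
[3,4] PP  lex  "river"
[4,5] S\PP  lex  "every"
[3,5] S  <  k=4
[2,5] N  >  k=3
[0,5] S  >  k=2

[0,5] S   >
  [0,2] S/N   <
    [0,1] "park" : PP
    [1,2] "often" : (S/N)\PP
  [2,5] N   >
    [2,3] "slowly" : N/S
    [3,5] S   <
      [3,4] "river" : PP
      [4,5] "every" : S\PP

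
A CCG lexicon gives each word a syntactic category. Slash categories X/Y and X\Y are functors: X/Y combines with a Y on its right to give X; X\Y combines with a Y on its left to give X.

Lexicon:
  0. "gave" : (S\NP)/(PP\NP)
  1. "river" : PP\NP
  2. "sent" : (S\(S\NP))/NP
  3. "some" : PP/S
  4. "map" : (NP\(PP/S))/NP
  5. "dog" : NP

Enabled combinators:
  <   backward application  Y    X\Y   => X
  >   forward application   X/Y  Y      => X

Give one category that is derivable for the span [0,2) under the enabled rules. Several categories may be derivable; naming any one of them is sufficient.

S\NP

[0,6] S   <
  [0,2] S\NP   >
    [0,1] "gave" : (S\NP)/(PP\NP)
    [1,2] "river" : PP\NP
  [2,6] S\(S\NP)   >
    [2,3] "sent" : (S\(S\NP))/NP
    [3,6] NP   <
      [3,4] "some" : PP/S
      [4,6] NP\(PP/S)   >
        [4,5] "map" : (NP\(PP/S))/NP
        [5,6] "dog" : NP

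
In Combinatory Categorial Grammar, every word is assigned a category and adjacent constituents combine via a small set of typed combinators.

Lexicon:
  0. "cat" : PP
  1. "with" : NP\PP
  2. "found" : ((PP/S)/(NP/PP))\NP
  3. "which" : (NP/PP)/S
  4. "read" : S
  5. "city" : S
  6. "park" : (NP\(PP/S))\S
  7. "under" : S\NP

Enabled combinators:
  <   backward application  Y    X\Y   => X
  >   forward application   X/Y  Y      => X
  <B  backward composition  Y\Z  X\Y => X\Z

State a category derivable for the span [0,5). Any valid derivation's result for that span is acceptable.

PP/S

[0,8] S   <
  [0,7] NP   <
    [0,5] PP/S   >
      [0,3] (PP/S)/(NP/PP)   <
        [0,2] NP   <
          [0,1] "cat" : PP
          [1,2] "with" : NP\PP
        [2,3] "found" : ((PP/S)/(NP/PP))\NP
      [3,5] NP/PP   >
        [3,4] "which" : (NP/PP)/S
        [4,5] "read" : S
    [5,7] NP\(PP/S)   <
      [5,6] "city" : S
      [6,7] "park" : (NP\(PP/S))\S
  [7,8] "under" : S\NP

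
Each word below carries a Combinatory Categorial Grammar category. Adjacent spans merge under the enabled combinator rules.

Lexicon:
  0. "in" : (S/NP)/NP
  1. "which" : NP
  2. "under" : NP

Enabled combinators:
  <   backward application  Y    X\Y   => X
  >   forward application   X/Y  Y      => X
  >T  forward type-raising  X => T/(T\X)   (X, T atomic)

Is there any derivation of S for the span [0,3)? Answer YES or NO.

YES

[0,3] S   >
  [0,2] S/NP   >
    [0,1] "in" : (S/NP)/NP
    [1,2] "which" : NP
  [2,3] "under" : NP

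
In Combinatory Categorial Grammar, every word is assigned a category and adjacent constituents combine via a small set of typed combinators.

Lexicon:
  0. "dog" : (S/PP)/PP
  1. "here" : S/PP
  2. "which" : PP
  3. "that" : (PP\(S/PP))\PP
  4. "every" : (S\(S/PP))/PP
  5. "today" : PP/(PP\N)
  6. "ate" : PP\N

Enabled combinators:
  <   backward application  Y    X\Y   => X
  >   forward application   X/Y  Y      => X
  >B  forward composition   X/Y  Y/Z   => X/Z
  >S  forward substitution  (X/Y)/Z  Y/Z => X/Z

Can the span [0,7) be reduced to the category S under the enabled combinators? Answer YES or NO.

[0,7] S   <
  [0,4] S/PP   >
    [0,1] "dog" : (S/PP)/PP
    [1,4] PP   <
      [1,2] "here" : S/PP
      [2,4] PP\(S/PP)   <
        [2,3] "which" : PP
        [3,4] "that" : (PP\(S/PP))\PP
  [4,7] S\(S/PP)   >
    [4,5] "every" : (S\(S/PP))/PP
    [5,7] PP   >
      [5,6] "today" : PP/(PP\N)
      [6,7] "ate" : PP\N

YES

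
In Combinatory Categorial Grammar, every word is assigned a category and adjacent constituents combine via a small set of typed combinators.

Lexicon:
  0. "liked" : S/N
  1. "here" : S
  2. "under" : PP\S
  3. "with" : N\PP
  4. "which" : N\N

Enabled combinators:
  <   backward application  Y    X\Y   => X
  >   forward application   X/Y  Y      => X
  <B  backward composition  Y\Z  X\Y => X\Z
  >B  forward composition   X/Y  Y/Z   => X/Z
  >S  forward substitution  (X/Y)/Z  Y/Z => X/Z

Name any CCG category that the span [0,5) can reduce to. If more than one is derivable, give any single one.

S

[0,5] S   >
  [0,1] "liked" : S/N
  [1,5] N   <
    [1,2] "here" : S
    [2,5] N\S   <B
      [2,4] N\S   <B
        [2,3] "under" : PP\S
        [3,4] "with" : N\PP
      [4,5] "which" : N\N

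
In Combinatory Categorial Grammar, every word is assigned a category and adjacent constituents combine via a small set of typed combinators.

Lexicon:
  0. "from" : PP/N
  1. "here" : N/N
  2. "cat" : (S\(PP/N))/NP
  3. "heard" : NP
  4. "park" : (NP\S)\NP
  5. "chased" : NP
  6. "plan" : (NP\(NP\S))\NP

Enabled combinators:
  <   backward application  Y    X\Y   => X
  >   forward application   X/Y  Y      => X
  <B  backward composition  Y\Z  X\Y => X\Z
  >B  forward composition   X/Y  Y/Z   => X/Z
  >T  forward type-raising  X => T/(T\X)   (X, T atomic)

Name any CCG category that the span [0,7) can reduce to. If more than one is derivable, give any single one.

[0,7] S   <
  [0,2] PP/N   >B
    [0,1] "from" : PP/N
    [1,2] "here" : N/N
  [2,7] S\(PP/N)   >
    [2,3] "cat" : (S\(PP/N))/NP
    [3,7] NP   <
      [3,5] NP\S   <
        [3,4] "heard" : NP
        [4,5] "park" : (NP\S)\NP
      [5,7] NP\(NP\S)   <
        [5,6] "chased" : NP
        [6,7] "plan" : (NP\(NP\S))\NP

S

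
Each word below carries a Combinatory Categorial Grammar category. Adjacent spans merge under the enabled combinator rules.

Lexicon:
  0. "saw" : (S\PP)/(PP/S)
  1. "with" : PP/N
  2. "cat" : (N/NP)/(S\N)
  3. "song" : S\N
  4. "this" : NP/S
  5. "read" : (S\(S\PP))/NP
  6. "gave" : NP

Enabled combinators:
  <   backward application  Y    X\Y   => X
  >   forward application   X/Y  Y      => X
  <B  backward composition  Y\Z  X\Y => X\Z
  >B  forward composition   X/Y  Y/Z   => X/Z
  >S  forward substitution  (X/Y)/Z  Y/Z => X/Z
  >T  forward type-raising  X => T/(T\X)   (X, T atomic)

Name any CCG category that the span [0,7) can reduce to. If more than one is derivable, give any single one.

[0,7] S   <
  [0,5] S\PP   >
    [0,1] "saw" : (S\PP)/(PP/S)
    [1,5] PP/S   >B
      [1,2] "with" : PP/N
      [2,5] N/S   >B
        [2,4] N/NP   >
          [2,3] "cat" : (N/NP)/(S\N)
          [3,4] "song" : S\N
        [4,5] "this" : NP/S
  [5,7] S\(S\PP)   >
    [5,6] "read" : (S\(S\PP))/NP
    [6,7] "gave" : NP

S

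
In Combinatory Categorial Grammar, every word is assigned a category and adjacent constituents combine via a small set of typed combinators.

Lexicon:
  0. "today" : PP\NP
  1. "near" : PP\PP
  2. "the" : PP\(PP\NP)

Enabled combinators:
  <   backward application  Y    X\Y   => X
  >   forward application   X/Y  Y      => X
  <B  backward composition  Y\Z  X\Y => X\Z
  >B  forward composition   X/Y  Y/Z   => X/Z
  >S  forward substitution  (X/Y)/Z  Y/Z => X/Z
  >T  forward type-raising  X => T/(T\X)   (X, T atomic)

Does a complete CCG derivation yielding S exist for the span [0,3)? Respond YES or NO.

PP\NP PP\PP PP\(PP\NP)
CKY chart[0,3] = {N/(N\PP), NP/(NP\PP), PP, PP/(PP\PP), S/(S\PP)}; S ∉ chart

NO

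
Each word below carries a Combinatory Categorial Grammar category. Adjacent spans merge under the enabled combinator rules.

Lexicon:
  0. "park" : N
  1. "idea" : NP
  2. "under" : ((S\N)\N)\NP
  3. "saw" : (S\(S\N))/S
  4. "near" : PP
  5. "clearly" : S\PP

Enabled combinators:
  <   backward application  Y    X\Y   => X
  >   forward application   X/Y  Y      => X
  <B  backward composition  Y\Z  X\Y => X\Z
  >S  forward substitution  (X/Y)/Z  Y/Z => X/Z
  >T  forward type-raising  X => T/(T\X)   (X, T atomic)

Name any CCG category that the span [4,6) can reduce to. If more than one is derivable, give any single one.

[0,6] S   <
  [0,3] S\N   <
    [0,1] "park" : N
    [1,3] (S\N)\N   <
      [1,2] "idea" : NP
      [2,3] "under" : ((S\N)\N)\NP
  [3,6] S\(S\N)   >
    [3,4] "saw" : (S\(S\N))/S
    [4,6] S   >
      [4,5] S/(S\PP)   >T
        [4,5] "near" : PP
      [5,6] "clearly" : S\PP

S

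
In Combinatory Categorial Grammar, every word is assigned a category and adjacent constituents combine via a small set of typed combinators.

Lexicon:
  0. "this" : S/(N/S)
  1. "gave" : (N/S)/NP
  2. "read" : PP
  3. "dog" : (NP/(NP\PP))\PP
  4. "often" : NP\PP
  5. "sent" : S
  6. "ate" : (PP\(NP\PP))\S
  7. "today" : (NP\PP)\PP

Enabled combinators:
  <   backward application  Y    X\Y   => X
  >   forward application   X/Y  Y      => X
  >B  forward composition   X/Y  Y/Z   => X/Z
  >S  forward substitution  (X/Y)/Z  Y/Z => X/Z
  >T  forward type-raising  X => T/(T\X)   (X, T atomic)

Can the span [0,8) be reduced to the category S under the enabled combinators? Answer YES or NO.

YES

[0,8] S   >
  [0,1] "this" : S/(N/S)
  [1,8] N/S   >
    [1,2] "gave" : (N/S)/NP
    [2,8] NP   >
      [2,4] NP/(NP\PP)   <
        [2,3] "read" : PP
        [3,4] "dog" : (NP/(NP\PP))\PP
      [4,8] NP\PP   <
        [4,7] PP   <
          [4,5] "often" : NP\PP
          [5,7] PP\(NP\PP)   <
            [5,6] "sent" : S
            [6,7] "ate" : (PP\(NP\PP))\S
        [7,8] "today" : (NP\PP)\PP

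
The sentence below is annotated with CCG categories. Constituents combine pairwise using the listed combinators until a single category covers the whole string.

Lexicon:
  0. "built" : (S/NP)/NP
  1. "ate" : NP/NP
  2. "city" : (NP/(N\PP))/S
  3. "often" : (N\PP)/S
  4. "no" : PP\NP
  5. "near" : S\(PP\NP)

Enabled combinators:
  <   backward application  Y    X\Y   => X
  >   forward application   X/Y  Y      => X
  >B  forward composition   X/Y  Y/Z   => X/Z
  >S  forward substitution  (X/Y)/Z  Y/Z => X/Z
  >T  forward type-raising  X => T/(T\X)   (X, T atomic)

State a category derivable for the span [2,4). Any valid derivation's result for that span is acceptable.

[0,6] S   >
  [0,2] S/NP   >S
    [0,1] "built" : (S/NP)/NP
    [1,2] "ate" : NP/NP
  [2,6] NP   >
    [2,4] NP/S   >S
      [2,3] "city" : (NP/(N\PP))/S
      [3,4] "often" : (N\PP)/S
    [4,6] S   <
      [4,5] "no" : PP\NP
      [5,6] "near" : S\(PP\NP)

NP/S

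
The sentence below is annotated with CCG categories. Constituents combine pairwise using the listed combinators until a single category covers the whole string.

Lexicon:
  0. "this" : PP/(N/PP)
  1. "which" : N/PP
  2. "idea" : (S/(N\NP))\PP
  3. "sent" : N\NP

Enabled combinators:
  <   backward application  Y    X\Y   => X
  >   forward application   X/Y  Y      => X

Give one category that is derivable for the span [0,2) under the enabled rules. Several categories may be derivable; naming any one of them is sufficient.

PP

[0,4] S   >
  [0,3] S/(N\NP)   <
    [0,2] PP   >
      [0,1] "this" : PP/(N/PP)
      [1,2] "which" : N/PP
    [2,3] "idea" : (S/(N\NP))\PP
  [3,4] "sent" : N\NP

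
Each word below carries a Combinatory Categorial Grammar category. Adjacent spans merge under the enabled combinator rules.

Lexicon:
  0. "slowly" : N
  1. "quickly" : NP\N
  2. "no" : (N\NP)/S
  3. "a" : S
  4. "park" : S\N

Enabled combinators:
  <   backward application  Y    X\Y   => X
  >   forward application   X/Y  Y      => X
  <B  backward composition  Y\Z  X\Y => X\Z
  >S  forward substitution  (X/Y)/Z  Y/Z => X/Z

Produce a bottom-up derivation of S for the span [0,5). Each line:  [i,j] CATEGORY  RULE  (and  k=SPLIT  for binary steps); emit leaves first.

[0,1] N  lex  "slowly"
[1,2] NP\N  lex  "quickly"
[0,2] NP  <  k=1
[2,3] (N\NP)/S  lex  "no"
[3,4] S  lex  "a"
[2,4] N\NP  >  k=3
[0,4] N  <  k=2
[4,5] S\N  lex  "park"
[0,5] S  <  k=4

[0,5] S   <
  [0,4] N   <
    [0,2] NP   <
      [0,1] "slowly" : N
      [1,2] "quickly" : NP\N
    [2,4] N\NP   >
      [2,3] "no" : (N\NP)/S
      [3,4] "a" : S
  [4,5] "park" : S\N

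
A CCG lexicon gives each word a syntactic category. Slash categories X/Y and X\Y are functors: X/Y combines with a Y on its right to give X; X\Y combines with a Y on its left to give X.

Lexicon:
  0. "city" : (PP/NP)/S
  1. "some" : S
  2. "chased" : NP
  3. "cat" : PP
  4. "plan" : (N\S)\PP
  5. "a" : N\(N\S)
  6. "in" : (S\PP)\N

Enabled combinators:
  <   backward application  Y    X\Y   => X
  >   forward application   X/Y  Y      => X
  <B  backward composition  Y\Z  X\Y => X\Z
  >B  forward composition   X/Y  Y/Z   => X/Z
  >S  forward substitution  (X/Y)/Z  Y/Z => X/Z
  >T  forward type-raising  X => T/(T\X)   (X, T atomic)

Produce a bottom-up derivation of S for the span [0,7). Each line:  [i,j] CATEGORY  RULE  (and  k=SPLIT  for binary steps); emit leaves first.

[0,1] (PP/NP)/S  lex  "city"
[1,2] S  lex  "some"
[0,2] PP/NP  >  k=1
[2,3] NP  lex  "chased"
[0,3] PP  >  k=2
[3,4] PP  lex  "cat"
[4,5] (N\S)\PP  lex  "plan"
[3,5] N\S  <  k=4
[5,6] N\(N\S)  lex  "a"
[3,6] N  <  k=5
[6,7] (S\PP)\N  lex  "in"
[3,7] S\PP  <  k=6
[0,7] S  <  k=3

[0,7] S   <
  [0,3] PP   >
    [0,2] PP/NP   >
      [0,1] "city" : (PP/NP)/S
      [1,2] "some" : S
    [2,3] "chased" : NP
  [3,7] S\PP   <
    [3,6] N   <
      [3,5] N\S   <
        [3,4] "cat" : PP
        [4,5] "plan" : (N\S)\PP
      [5,6] "a" : N\(N\S)
    [6,7] "in" : (S\PP)\N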